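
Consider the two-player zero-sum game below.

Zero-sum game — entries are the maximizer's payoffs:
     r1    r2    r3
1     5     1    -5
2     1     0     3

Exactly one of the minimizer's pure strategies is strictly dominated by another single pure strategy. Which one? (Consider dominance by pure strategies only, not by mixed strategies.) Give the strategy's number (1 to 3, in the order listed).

1

The minimizer prefers columns that give the maximizer less. Compare r1 with r2: 1 < 5, 0 < 1.
So r2 strictly dominates r1 for the minimizer; r1 is strictly dominated.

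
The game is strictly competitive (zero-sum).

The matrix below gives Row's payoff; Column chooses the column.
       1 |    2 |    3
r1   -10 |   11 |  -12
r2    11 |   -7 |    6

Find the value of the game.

-1/2

Column 1 is strictly dominated by 3 for Column (it gives Row more in every row).
The remaining 2×2 game on (r1, r2) × (2, 3) has no saddle point. Let Row play r1 with probability p; indifference gives 11p − 7(1−p) = −12p + 6(1−p), so p = 13/36.
Similarly Column's optimal q on 2 is 1/2, and the value is 11·(1/2) + (-12)·(1/2) = -1/2.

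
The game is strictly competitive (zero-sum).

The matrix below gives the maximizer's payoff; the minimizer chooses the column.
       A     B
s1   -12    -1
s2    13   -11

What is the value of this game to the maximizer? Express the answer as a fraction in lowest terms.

-29/7

Row minima are -12 and -11, so the maximizer's maximin is -11; column maxima are 13 and -1, so the minimizer's minimax is -1. These differ, so the equilibrium is in mixed strategies.
Let the maximizer play s1 with probability p. The minimizer is indifferent when −12p + 13(1−p) = −p − 11(1−p), giving p = 24/35.
Let the minimizer play A with probability q. The maximizer is indifferent when −12q − (1−q) = 13q − 11(1−q), giving q = 2/7.
The value is -12·(2/7) + (-1)·(5/7) = -29/7.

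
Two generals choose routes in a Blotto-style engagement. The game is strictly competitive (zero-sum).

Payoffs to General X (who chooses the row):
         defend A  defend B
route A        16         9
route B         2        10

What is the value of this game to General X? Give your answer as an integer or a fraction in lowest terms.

Row minima are 9 and 2, so General X's maximin is 9; column maxima are 16 and 10, so General Y's minimax is 10. These differ, so the equilibrium is in mixed strategies.
Let General X play route A with probability p. General Y is indifferent when 16p + 2(1−p) = 9p + 10(1−p), giving p = 8/15.
Let General Y play defend A with probability q. General X is indifferent when 16q + 9(1−q) = 2q + 10(1−q), giving q = 1/15.
The value is 16·(1/15) + (9)·(14/15) = 142/15.

142/15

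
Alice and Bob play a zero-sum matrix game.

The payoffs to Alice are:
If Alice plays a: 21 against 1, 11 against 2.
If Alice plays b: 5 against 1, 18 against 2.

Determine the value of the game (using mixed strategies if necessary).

Row minima are 11 and 5, so Alice's maximin is 11; column maxima are 21 and 18, so Bob's minimax is 18. These differ, so the equilibrium is in mixed strategies.
Let Alice play a with probability p. Bob is indifferent when 21p + 5(1−p) = 11p + 18(1−p), giving p = 13/23.
Let Bob play 1 with probability q. Alice is indifferent when 21q + 11(1−q) = 5q + 18(1−q), giving q = 7/23.
The value is 21·(7/23) + (11)·(16/23) = 323/23.

323/23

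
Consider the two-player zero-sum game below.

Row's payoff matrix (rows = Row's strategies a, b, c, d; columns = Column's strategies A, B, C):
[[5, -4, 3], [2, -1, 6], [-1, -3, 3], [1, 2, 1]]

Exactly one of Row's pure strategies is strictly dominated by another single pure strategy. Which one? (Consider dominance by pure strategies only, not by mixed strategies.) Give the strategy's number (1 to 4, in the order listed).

Compare c with b: 2 > -1, -1 > -3, 6 > 3.
So b strictly dominates c for Row; c is strictly dominated.

3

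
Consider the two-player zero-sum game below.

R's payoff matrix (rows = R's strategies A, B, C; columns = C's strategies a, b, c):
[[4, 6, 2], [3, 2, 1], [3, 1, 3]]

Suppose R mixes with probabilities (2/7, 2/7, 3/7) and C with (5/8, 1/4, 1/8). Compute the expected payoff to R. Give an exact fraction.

3

Against (5/8, 1/4, 1/8), each row's expected payoff is A: 17/4; B: 5/2; C: 5/2.
Taking the (2/7, 2/7, 3/7)-weighted average: (2/7)·(17/4) + (2/7)·(5/2) + (3/7)·(5/2) = 3.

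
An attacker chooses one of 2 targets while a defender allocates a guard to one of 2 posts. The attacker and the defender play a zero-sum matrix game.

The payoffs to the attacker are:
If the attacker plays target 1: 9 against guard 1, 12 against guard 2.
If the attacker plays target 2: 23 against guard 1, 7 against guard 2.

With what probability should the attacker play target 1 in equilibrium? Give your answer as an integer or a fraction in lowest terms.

Row minima are 9 and 7, so the attacker's maximin is 9; column maxima are 23 and 12, so the defender's minimax is 12. These differ, so the equilibrium is in mixed strategies.
Let the attacker play target 1 with probability p. The defender is indifferent when 9p + 23(1−p) = 12p + 7(1−p), giving p = 16/19.

16/19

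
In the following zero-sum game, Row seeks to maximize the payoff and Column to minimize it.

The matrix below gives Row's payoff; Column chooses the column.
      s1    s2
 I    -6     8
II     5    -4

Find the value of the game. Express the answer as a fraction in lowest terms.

Row minima are -6 and -4, so Row's maximin is -4; column maxima are 5 and 8, so Column's minimax is 5. These differ, so the equilibrium is in mixed strategies.
Let Row play I with probability p. Column is indifferent when −6p + 5(1−p) = 8p − 4(1−p), giving p = 9/23.
Let Column play s1 with probability q. Row is indifferent when −6q + 8(1−q) = 5q − 4(1−q), giving q = 12/23.
The value is -6·(12/23) + (8)·(11/23) = 16/23.

16/23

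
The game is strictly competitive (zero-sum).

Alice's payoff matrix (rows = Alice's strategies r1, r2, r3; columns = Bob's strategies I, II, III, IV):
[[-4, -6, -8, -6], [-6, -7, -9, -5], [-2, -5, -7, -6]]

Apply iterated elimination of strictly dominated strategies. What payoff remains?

-7

Column I is strictly dominated by II for Bob (-6<-4, -7<-6, -5<-2); eliminate I.
Column IV is strictly dominated by III for Bob (-8<-6, -9<-5, -7<-6); eliminate IV.
Column II is strictly dominated by III for Bob (-8<-6, -9<-7, -7<-5); eliminate II.
Row r2 is strictly dominated by row r1 (-8>-9); eliminate r2.
Row r1 is strictly dominated by row r3 (-7>-8); eliminate r1.
Only (r3, III) remains, with payoff -7.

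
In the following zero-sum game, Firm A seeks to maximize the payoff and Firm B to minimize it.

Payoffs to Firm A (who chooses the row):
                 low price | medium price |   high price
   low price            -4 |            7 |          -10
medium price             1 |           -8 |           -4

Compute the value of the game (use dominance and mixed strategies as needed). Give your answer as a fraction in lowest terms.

Column low price is strictly dominated by high price for Firm B (it gives Firm A more in every row).
The remaining 2×2 game on (low price, medium price) × (medium price, high price) has no saddle point. Let Firm A play low price with probability p; indifference gives 7p − 8(1−p) = −10p − 4(1−p), so p = 4/21.
Similarly Firm B's optimal q on medium price is 2/7, and the value is 7·(2/7) + (-10)·(5/7) = -36/7.

-36/7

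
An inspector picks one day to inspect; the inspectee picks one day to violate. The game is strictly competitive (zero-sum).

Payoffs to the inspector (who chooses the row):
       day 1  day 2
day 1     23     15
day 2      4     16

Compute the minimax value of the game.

77/5

Row minima are 15 and 4, so the inspector's maximin is 15; column maxima are 23 and 16, so the inspectee's minimax is 16. These differ, so the equilibrium is in mixed strategies.
Let the inspector play day 1 with probability p. The inspectee is indifferent when 23p + 4(1−p) = 15p + 16(1−p), giving p = 3/5.
Let the inspectee play day 1 with probability q. The inspector is indifferent when 23q + 15(1−q) = 4q + 16(1−q), giving q = 1/20.
The value is 23·(1/20) + (15)·(19/20) = 77/5.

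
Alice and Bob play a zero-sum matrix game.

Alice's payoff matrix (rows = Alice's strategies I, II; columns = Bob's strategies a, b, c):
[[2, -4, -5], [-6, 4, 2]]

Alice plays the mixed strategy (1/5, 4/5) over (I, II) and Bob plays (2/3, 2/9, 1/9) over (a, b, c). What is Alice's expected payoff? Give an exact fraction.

-7/3

Against (2/3, 2/9, 1/9), each row's expected payoff is I: -1/9; II: -26/9.
Taking the (1/5, 4/5)-weighted average: (1/5)·(-1/9) + (4/5)·(-26/9) = -7/3.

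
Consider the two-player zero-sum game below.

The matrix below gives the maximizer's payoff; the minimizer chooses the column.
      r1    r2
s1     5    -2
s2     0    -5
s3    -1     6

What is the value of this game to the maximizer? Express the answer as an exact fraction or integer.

Row s2 is strictly dominated by row s1, so the maximizer never plays it.
The remaining 2×2 game on (s1, s3) × (r1, r2) has no saddle point. Let the maximizer play s1 with probability p; indifference gives 5p − (1−p) = −2p + 6(1−p), so p = 1/2.
Similarly the minimizer's optimal q on r1 is 4/7, and the value is 5·(4/7) + (-2)·(3/7) = 2.

2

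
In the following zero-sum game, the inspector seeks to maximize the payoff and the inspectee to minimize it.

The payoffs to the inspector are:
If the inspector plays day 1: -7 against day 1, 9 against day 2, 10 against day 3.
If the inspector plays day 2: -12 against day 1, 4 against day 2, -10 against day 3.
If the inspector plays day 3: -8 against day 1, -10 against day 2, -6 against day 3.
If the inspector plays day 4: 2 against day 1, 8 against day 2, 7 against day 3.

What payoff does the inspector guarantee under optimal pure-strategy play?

Row minima: -7, -12, -10, 2 → the inspector's maximin is 2.
Column maxima: 2, 9, 10 → the inspectee's minimax is 2.
They coincide at (day 4, day 1), so the value is 2.

2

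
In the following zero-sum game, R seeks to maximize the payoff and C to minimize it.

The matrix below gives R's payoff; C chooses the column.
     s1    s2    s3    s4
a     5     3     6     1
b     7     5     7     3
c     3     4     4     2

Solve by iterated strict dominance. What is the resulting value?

3

Row c is strictly dominated by row b (7>3, 5>4, 7>4, 3>2); eliminate c.
Column s2 is strictly dominated by s4 for C (1<3, 3<5); eliminate s2.
Column s1 is strictly dominated by s4 for C (1<5, 3<7); eliminate s1.
Row a is strictly dominated by row b (7>6, 3>1); eliminate a.
Column s3 is strictly dominated by s4 for C (3<7); eliminate s3.
Only (b, s4) remains, with payoff 3.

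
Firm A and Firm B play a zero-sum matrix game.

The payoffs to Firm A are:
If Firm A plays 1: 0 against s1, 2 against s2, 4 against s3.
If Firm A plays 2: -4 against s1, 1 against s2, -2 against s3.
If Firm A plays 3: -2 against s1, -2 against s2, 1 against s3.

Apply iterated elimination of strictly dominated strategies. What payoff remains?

0

Column s3 is strictly dominated by s1 for Firm B (0<4, -4<-2, -2<1); eliminate s3.
Row 3 is strictly dominated by row 1 (0>-2, 2>-2); eliminate 3.
Column s2 is strictly dominated by s1 for Firm B (0<2, -4<1); eliminate s2.
Row 2 is strictly dominated by row 1 (0>-4); eliminate 2.
Only (1, s1) remains, with payoff 0.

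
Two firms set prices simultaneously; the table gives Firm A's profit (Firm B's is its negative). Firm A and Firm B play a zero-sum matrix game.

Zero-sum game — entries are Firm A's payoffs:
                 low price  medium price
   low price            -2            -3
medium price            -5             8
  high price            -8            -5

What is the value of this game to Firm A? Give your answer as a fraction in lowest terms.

Row high price is strictly dominated by row low price, so Firm A never plays it.
The remaining 2×2 game on (low price, medium price) × (low price, medium price) has no saddle point. Let Firm A play low price with probability p; indifference gives −2p − 5(1−p) = −3p + 8(1−p), so p = 13/14.
Similarly Firm B's optimal q on low price is 11/14, and the value is -2·(11/14) + (-3)·(3/14) = -31/14.

-31/14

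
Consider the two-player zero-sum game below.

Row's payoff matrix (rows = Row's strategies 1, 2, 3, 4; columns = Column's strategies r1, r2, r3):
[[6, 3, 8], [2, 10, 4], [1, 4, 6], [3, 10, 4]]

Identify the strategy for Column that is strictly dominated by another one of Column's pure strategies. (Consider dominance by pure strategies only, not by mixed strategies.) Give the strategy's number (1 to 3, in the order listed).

3

Column prefers columns that give Row less. Compare r3 with r1: 6 < 8, 2 < 4, 1 < 6, 3 < 4.
So r1 strictly dominates r3 for Column; r3 is strictly dominated.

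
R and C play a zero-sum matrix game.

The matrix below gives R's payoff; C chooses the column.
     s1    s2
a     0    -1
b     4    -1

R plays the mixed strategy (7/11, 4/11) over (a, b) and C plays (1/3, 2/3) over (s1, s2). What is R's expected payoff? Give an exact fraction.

Against (1/3, 2/3), each row's expected payoff is a: -2/3; b: 2/3.
Taking the (7/11, 4/11)-weighted average: (7/11)·(-2/3) + (4/11)·(2/3) = -2/11.

-2/11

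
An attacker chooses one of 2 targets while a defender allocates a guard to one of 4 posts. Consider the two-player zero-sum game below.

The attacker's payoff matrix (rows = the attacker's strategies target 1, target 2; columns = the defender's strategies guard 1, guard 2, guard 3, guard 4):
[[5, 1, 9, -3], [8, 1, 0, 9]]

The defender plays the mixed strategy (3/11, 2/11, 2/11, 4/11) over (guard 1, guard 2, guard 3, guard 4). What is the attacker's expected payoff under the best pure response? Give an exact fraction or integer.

target 1: (5)·(3/11) + (1)·(2/11) + (9)·(2/11) + (-3)·(4/11) = 23/11.
target 2: (8)·(3/11) + (1)·(2/11) + (0)·(2/11) + (9)·(4/11) = 62/11.
The best pure response is target 2 with expected payoff 62/11.

62/11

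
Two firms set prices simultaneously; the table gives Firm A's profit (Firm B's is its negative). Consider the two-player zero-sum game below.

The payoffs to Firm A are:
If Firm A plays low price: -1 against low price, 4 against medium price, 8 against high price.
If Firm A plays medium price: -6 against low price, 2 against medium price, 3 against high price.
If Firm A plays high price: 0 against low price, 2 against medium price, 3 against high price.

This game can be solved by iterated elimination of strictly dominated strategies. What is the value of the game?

Row medium price is strictly dominated by row low price (-1>-6, 4>2, 8>3); eliminate medium price.
Column medium price is strictly dominated by low price for Firm B (-1<4, 0<2); eliminate medium price.
Column high price is strictly dominated by low price for Firm B (-1<8, 0<3); eliminate high price.
Row low price is strictly dominated by row high price (0>-1); eliminate low price.
Only (high price, low price) remains, with payoff 0.

0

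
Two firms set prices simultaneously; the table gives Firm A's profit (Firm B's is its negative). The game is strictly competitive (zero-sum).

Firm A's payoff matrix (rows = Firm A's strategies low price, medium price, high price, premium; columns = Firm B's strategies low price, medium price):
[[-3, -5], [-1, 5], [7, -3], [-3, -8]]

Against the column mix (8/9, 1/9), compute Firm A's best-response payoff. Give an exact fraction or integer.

low price: (-3)·(8/9) + (-5)·(1/9) = -29/9.
medium price: (-1)·(8/9) + (5)·(1/9) = -1/3.
high price: (7)·(8/9) + (-3)·(1/9) = 53/9.
premium: (-3)·(8/9) + (-8)·(1/9) = -32/9.
The best pure response is high price with expected payoff 53/9.

53/9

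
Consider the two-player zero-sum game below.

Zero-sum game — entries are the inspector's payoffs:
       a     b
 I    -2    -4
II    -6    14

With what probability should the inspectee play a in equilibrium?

Row minima are -4 and -6, so the inspector's maximin is -4; column maxima are -2 and 14, so the inspectee's minimax is -2. These differ, so the equilibrium is in mixed strategies.
Let the inspectee play a with probability q. The inspector is indifferent when −2q − 4(1−q) = −6q + 14(1−q), giving q = 9/11.

9/11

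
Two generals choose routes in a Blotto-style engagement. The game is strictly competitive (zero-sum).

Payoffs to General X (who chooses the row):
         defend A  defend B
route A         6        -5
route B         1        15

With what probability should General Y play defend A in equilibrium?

4/5

Row minima are -5 and 1, so General X's maximin is 1; column maxima are 6 and 15, so General Y's minimax is 6. These differ, so the equilibrium is in mixed strategies.
Let General Y play defend A with probability q. General X is indifferent when 6q − 5(1−q) = q + 15(1−q), giving q = 4/5.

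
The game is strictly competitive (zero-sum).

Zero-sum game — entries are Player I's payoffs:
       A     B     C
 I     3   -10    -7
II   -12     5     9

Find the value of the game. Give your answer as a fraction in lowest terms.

Column C is strictly dominated by B for Player II (it gives Player I more in every row).
The remaining 2×2 game on (I, II) × (A, B) has no saddle point. Let Player I play I with probability p; indifference gives 3p − 12(1−p) = −10p + 5(1−p), so p = 17/30.
Similarly Player II's optimal q on A is 1/2, and the value is 3·(1/2) + (-10)·(1/2) = -7/2.

-7/2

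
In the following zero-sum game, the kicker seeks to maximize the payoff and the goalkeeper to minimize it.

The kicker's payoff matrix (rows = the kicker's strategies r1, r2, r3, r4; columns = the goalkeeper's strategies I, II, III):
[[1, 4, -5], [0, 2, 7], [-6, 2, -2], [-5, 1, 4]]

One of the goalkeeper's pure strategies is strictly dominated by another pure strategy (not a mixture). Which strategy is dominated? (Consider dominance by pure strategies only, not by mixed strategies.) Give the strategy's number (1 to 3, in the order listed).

2

The goalkeeper prefers columns that give the kicker less. Compare II with I: 1 < 4, 0 < 2, -6 < 2, -5 < 1.
So I strictly dominates II for the goalkeeper; II is strictly dominated.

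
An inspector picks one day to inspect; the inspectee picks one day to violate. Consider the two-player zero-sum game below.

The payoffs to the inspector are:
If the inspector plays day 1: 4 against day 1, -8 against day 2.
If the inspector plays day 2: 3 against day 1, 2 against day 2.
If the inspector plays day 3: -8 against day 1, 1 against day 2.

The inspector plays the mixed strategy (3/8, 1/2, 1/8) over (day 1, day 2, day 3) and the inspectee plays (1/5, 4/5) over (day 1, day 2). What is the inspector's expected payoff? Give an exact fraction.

-11/10

Against (1/5, 4/5), each row's expected payoff is day 1: -28/5; day 2: 11/5; day 3: -4/5.
Taking the (3/8, 1/2, 1/8)-weighted average: (3/8)·(-28/5) + (1/2)·(11/5) + (1/8)·(-4/5) = -11/10.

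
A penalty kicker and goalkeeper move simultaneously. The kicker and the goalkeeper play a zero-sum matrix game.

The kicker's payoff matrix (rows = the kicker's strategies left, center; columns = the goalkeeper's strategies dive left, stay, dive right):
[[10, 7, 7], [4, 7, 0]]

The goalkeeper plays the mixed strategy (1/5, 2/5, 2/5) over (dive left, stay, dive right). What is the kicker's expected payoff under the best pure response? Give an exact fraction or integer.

left: (10)·(1/5) + (7)·(2/5) + (7)·(2/5) = 38/5.
center: (4)·(1/5) + (7)·(2/5) + (0)·(2/5) = 18/5.
The best pure response is left with expected payoff 38/5.

38/5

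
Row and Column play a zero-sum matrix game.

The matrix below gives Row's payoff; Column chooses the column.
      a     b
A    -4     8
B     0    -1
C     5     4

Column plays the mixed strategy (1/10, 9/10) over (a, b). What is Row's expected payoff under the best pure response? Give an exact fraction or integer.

A: (-4)·(1/10) + (8)·(9/10) = 34/5.
B: (0)·(1/10) + (-1)·(9/10) = -9/10.
C: (5)·(1/10) + (4)·(9/10) = 41/10.
The best pure response is A with expected payoff 34/5.

34/5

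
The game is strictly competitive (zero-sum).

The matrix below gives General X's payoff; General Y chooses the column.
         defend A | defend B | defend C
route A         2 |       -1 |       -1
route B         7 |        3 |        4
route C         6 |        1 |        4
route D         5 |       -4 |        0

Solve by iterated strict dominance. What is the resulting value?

3

Row route A is strictly dominated by row route B (7>2, 3>-1, 4>-1); eliminate route A.
Column defend C is strictly dominated by defend B for General Y (3<4, 1<4, -4<0); eliminate defend C.
Column defend A is strictly dominated by defend B for General Y (3<7, 1<6, -4<5); eliminate defend A.
Row route C is strictly dominated by row route B (3>1); eliminate route C.
Row route D is strictly dominated by row route B (3>-4); eliminate route D.
Only (route B, defend B) remains, with payoff 3.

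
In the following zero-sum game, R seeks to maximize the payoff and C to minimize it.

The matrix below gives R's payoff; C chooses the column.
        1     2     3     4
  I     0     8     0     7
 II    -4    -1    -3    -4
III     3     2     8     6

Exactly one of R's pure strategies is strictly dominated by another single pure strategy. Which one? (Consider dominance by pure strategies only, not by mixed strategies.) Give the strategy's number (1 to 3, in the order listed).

Compare II with I: 0 > -4, 8 > -1, 0 > -3, 7 > -4.
So I strictly dominates II for R; II is strictly dominated.

2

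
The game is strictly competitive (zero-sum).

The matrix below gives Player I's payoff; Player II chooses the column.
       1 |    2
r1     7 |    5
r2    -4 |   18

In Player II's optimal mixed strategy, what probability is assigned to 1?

13/24

Row minima are 5 and -4, so Player I's maximin is 5; column maxima are 7 and 18, so Player II's minimax is 7. These differ, so the equilibrium is in mixed strategies.
Let Player II play 1 with probability q. Player I is indifferent when 7q + 5(1−q) = −4q + 18(1−q), giving q = 13/24.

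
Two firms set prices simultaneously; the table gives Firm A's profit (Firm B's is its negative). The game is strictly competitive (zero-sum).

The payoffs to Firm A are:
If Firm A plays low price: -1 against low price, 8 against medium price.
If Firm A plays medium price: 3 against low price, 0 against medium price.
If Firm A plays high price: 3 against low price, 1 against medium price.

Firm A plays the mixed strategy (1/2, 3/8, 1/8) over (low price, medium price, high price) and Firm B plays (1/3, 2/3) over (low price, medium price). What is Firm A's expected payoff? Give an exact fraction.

Against (1/3, 2/3), each row's expected payoff is low price: 5; medium price: 1; high price: 5/3.
Taking the (1/2, 3/8, 1/8)-weighted average: (1/2)·(5) + (3/8)·(1) + (1/8)·(5/3) = 37/12.

37/12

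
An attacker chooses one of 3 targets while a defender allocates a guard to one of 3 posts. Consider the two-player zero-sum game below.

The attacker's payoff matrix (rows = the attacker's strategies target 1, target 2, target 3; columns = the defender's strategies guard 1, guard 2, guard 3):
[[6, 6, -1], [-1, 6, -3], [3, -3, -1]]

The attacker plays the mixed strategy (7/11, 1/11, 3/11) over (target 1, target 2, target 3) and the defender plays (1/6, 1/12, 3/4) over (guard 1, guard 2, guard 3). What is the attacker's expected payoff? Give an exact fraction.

1/6

Against (1/6, 1/12, 3/4), each row's expected payoff is target 1: 3/4; target 2: -23/12; target 3: -1/2.
Taking the (7/11, 1/11, 3/11)-weighted average: (7/11)·(3/4) + (1/11)·(-23/12) + (3/11)·(-1/2) = 1/6.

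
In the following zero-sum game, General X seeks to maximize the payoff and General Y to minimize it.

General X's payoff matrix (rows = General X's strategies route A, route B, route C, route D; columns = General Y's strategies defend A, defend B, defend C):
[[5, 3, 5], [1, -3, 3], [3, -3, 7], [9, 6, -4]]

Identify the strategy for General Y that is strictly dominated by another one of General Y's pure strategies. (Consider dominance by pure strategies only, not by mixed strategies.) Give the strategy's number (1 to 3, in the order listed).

General Y prefers columns that give General X less. Compare defend A with defend B: 3 < 5, -3 < 1, -3 < 3, 6 < 9.
So defend B strictly dominates defend A for General Y; defend A is strictly dominated.

1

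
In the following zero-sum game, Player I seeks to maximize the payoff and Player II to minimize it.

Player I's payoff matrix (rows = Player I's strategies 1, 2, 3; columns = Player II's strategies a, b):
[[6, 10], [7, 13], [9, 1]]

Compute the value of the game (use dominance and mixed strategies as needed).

55/7

Row 1 is strictly dominated by row 2, so Player I never plays it.
The remaining 2×2 game on (2, 3) × (a, b) has no saddle point. Let Player I play 2 with probability p; indifference gives 7p + 9(1−p) = 13p + (1−p), so p = 4/7.
Similarly Player II's optimal q on a is 6/7, and the value is 7·(6/7) + (13)·(1/7) = 55/7.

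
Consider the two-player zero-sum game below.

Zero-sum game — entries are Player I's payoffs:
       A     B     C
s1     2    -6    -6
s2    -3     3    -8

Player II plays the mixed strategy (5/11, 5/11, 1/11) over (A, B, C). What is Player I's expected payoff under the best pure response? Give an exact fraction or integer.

-8/11

s1: (2)·(5/11) + (-6)·(5/11) + (-6)·(1/11) = -26/11.
s2: (-3)·(5/11) + (3)·(5/11) + (-8)·(1/11) = -8/11.
The best pure response is s2 with expected payoff -8/11.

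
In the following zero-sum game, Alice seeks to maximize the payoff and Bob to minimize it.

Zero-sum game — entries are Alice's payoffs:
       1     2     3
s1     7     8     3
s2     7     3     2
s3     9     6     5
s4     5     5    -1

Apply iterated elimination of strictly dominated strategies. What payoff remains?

5

Column 1 is strictly dominated by 3 for Bob (3<7, 2<7, 5<9, -1<5); eliminate 1.
Row s2 is strictly dominated by row s1 (8>3, 3>2); eliminate s2.
Row s4 is strictly dominated by row s1 (8>5, 3>-1); eliminate s4.
Column 2 is strictly dominated by 3 for Bob (3<8, 5<6); eliminate 2.
Row s1 is strictly dominated by row s3 (5>3); eliminate s1.
Only (s3, 3) remains, with payoff 5.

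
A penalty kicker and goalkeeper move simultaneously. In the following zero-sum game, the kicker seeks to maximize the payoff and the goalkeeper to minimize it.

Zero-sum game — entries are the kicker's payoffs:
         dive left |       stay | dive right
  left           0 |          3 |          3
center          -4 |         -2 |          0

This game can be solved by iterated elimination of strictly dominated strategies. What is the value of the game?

Row center is strictly dominated by row left (0>-4, 3>-2, 3>0); eliminate center.
Column dive right is strictly dominated by dive left for the goalkeeper (0<3); eliminate dive right.
Column stay is strictly dominated by dive left for the goalkeeper (0<3); eliminate stay.
Only (left, dive left) remains, with payoff 0.

0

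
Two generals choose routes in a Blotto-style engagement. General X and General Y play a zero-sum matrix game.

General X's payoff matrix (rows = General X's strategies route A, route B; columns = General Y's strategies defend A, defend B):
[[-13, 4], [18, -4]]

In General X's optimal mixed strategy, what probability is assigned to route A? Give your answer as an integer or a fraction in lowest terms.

Row minima are -13 and -4, so General X's maximin is -4; column maxima are 18 and 4, so General Y's minimax is 4. These differ, so the equilibrium is in mixed strategies.
Let General X play route A with probability p. General Y is indifferent when −13p + 18(1−p) = 4p − 4(1−p), giving p = 22/39.

22/39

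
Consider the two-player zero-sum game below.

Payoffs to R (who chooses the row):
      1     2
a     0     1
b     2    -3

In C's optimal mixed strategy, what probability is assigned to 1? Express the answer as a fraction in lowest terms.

Row minima are 0 and -3, so R's maximin is 0; column maxima are 2 and 1, so C's minimax is 1. These differ, so the equilibrium is in mixed strategies.
Let C play 1 with probability q. R is indifferent when (1−q) = 2q − 3(1−q), giving q = 2/3.

2/3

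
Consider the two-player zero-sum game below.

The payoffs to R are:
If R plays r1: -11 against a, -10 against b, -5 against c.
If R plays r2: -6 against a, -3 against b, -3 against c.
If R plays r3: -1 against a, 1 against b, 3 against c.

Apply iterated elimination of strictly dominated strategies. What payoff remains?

-1

Row r1 is strictly dominated by row r2 (-6>-11, -3>-10, -3>-5); eliminate r1.
Row r2 is strictly dominated by row r3 (-1>-6, 1>-3, 3>-3); eliminate r2.
Column b is strictly dominated by a for C (-1<1); eliminate b.
Column c is strictly dominated by a for C (-1<3); eliminate c.
Only (r3, a) remains, with payoff -1.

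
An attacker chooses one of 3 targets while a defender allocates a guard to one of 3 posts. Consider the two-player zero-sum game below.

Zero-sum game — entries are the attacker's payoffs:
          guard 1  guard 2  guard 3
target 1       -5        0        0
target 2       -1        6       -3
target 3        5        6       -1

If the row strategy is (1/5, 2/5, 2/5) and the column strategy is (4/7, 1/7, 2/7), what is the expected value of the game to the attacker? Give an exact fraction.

Against (4/7, 1/7, 2/7), each row's expected payoff is target 1: -20/7; target 2: -4/7; target 3: 24/7.
Taking the (1/5, 2/5, 2/5)-weighted average: (1/5)·(-20/7) + (2/5)·(-4/7) + (2/5)·(24/7) = 4/7.

4/7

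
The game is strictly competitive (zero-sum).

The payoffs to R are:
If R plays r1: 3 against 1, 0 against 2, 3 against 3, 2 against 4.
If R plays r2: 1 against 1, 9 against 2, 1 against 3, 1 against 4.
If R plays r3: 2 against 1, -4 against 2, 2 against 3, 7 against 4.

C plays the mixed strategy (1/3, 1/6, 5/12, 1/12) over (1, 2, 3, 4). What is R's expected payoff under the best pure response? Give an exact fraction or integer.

r1: (3)·(1/3) + (0)·(1/6) + (3)·(5/12) + (2)·(1/12) = 29/12.
r2: (1)·(1/3) + (9)·(1/6) + (1)·(5/12) + (1)·(1/12) = 7/3.
r3: (2)·(1/3) + (-4)·(1/6) + (2)·(5/12) + (7)·(1/12) = 17/12.
The best pure response is r1 with expected payoff 29/12.

29/12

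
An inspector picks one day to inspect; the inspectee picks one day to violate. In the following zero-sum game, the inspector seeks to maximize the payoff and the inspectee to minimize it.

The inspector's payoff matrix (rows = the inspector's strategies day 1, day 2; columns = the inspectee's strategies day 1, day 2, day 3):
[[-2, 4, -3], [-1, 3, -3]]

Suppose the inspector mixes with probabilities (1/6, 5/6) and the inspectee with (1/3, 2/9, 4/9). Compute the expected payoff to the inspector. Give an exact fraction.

Against (1/3, 2/9, 4/9), each row's expected payoff is day 1: -10/9; day 2: -1.
Taking the (1/6, 5/6)-weighted average: (1/6)·(-10/9) + (5/6)·(-1) = -55/54.

-55/54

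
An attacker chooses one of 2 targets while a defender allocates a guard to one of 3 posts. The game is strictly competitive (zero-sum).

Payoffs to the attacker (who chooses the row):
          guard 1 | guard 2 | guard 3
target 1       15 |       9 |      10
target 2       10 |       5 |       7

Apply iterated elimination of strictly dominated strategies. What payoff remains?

Row target 2 is strictly dominated by row target 1 (15>10, 9>5, 10>7); eliminate target 2.
Column guard 1 is strictly dominated by guard 2 for the defender (9<15); eliminate guard 1.
Column guard 3 is strictly dominated by guard 2 for the defender (9<10); eliminate guard 3.
Only (target 1, guard 2) remains, with payoff 9.

9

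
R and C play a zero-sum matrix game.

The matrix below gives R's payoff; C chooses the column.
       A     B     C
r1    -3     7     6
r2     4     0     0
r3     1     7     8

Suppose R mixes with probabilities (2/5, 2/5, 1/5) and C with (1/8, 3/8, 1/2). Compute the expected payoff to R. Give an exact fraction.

73/20

Against (1/8, 3/8, 1/2), each row's expected payoff is r1: 21/4; r2: 1/2; r3: 27/4.
Taking the (2/5, 2/5, 1/5)-weighted average: (2/5)·(21/4) + (2/5)·(1/2) + (1/5)·(27/4) = 73/20.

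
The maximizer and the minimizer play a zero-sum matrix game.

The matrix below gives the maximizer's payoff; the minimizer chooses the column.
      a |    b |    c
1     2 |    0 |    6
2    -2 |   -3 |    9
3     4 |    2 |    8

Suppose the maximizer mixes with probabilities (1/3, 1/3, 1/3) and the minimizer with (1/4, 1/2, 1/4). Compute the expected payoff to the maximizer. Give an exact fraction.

Against (1/4, 1/2, 1/4), each row's expected payoff is 1: 2; 2: 1/4; 3: 4.
Taking the (1/3, 1/3, 1/3)-weighted average: (1/3)·(2) + (1/3)·(1/4) + (1/3)·(4) = 25/12.

25/12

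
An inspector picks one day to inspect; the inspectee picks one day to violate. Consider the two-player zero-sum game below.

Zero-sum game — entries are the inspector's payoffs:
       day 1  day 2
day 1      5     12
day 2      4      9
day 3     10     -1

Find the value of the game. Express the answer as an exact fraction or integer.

125/18

Row day 2 is strictly dominated by row day 1, so the inspector never plays it.
The remaining 2×2 game on (day 1, day 3) × (day 1, day 2) has no saddle point. Let the inspector play day 1 with probability p; indifference gives 5p + 10(1−p) = 12p − (1−p), so p = 11/18.
Similarly the inspectee's optimal q on day 1 is 13/18, and the value is 5·(13/18) + (12)·(5/18) = 125/18.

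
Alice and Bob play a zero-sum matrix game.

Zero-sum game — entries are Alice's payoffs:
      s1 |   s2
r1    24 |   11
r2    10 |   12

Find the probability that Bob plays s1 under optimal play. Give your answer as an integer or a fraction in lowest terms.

Row minima are 11 and 10, so Alice's maximin is 11; column maxima are 24 and 12, so Bob's minimax is 12. These differ, so the equilibrium is in mixed strategies.
Let Bob play s1 with probability q. Alice is indifferent when 24q + 11(1−q) = 10q + 12(1−q), giving q = 1/15.

1/15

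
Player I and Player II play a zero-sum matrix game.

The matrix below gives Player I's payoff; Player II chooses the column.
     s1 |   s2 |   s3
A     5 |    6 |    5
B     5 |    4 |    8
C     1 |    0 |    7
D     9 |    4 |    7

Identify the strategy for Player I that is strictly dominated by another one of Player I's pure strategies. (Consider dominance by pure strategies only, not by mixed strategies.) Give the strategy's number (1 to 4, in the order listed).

3

Compare C with B: 5 > 1, 4 > 0, 8 > 7.
So B strictly dominates C for Player I; C is strictly dominated.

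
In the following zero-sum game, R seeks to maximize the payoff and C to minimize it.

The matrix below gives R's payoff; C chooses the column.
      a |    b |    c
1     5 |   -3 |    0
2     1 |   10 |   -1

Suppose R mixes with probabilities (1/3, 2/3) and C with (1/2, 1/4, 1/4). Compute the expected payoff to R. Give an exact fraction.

29/12

Against (1/2, 1/4, 1/4), each row's expected payoff is 1: 7/4; 2: 11/4.
Taking the (1/3, 2/3)-weighted average: (1/3)·(7/4) + (2/3)·(11/4) = 29/12.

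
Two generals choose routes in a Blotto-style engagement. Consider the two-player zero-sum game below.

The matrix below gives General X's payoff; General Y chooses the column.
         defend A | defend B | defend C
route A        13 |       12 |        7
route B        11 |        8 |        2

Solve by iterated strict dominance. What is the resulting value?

Row route B is strictly dominated by row route A (13>11, 12>8, 7>2); eliminate route B.
Column defend A is strictly dominated by defend B for General Y (12<13); eliminate defend A.
Column defend B is strictly dominated by defend C for General Y (7<12); eliminate defend B.
Only (route A, defend C) remains, with payoff 7.

7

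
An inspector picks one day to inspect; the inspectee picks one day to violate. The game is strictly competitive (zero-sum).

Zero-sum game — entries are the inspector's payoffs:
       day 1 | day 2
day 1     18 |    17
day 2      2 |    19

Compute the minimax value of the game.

Row minima are 17 and 2, so the inspector's maximin is 17; column maxima are 18 and 19, so the inspectee's minimax is 18. These differ, so the equilibrium is in mixed strategies.
Let the inspector play day 1 with probability p. The inspectee is indifferent when 18p + 2(1−p) = 17p + 19(1−p), giving p = 17/18.
Let the inspectee play day 1 with probability q. The inspector is indifferent when 18q + 17(1−q) = 2q + 19(1−q), giving q = 1/9.
The value is 18·(1/9) + (17)·(8/9) = 154/9.

154/9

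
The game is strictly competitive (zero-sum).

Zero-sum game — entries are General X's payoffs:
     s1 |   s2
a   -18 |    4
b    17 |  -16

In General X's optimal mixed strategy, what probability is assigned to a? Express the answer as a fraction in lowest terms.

3/5

Row minima are -18 and -16, so General X's maximin is -16; column maxima are 17 and 4, so General Y's minimax is 4. These differ, so the equilibrium is in mixed strategies.
Let General X play a with probability p. General Y is indifferent when −18p + 17(1−p) = 4p − 16(1−p), giving p = 3/5.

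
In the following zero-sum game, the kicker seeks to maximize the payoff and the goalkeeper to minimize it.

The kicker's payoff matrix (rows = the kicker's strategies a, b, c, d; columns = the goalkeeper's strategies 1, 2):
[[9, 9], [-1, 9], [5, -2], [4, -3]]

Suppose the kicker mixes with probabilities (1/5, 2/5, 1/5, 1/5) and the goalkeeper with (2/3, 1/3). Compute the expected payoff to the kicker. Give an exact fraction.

Against (2/3, 1/3), each row's expected payoff is a: 9; b: 7/3; c: 8/3; d: 5/3.
Taking the (1/5, 2/5, 1/5, 1/5)-weighted average: (1/5)·(9) + (2/5)·(7/3) + (1/5)·(8/3) + (1/5)·(5/3) = 18/5.

18/5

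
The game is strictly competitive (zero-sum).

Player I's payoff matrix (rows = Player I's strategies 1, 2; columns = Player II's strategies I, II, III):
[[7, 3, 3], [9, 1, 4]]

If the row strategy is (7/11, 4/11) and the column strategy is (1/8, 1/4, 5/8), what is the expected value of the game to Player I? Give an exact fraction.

Against (1/8, 1/4, 5/8), each row's expected payoff is 1: 7/2; 2: 31/8.
Taking the (7/11, 4/11)-weighted average: (7/11)·(7/2) + (4/11)·(31/8) = 40/11.

40/11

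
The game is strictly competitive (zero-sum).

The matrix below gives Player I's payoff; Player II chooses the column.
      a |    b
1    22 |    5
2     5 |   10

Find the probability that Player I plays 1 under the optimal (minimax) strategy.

5/22

Row minima are 5 and 5, so Player I's maximin is 5; column maxima are 22 and 10, so Player II's minimax is 10. These differ, so the equilibrium is in mixed strategies.
Let Player I play 1 with probability p. Player II is indifferent when 22p + 5(1−p) = 5p + 10(1−p), giving p = 5/22.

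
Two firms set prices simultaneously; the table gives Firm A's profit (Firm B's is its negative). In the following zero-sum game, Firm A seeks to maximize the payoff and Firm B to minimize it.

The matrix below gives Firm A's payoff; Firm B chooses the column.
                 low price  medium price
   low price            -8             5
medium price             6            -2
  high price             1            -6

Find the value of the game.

2/3

Row high price is strictly dominated by row medium price, so Firm A never plays it.
The remaining 2×2 game on (low price, medium price) × (low price, medium price) has no saddle point. Let Firm A play low price with probability p; indifference gives −8p + 6(1−p) = 5p − 2(1−p), so p = 8/21.
Similarly Firm B's optimal q on low price is 1/3, and the value is -8·(1/3) + (5)·(2/3) = 2/3.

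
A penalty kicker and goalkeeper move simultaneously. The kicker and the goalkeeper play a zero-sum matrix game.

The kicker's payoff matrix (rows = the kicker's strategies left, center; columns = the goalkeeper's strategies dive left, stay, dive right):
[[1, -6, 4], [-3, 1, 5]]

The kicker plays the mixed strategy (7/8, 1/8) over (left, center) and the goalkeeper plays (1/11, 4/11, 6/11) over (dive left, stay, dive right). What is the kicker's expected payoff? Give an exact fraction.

Against (1/11, 4/11, 6/11), each row's expected payoff is left: 1/11; center: 31/11.
Taking the (7/8, 1/8)-weighted average: (7/8)·(1/11) + (1/8)·(31/11) = 19/44.

19/44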